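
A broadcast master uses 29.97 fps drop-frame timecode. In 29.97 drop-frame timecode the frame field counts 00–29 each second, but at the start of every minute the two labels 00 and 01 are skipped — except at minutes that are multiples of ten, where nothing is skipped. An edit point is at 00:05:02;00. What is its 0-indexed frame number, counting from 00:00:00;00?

9050

Complete 10-minute blocks: 0, each 17982 frames → 0.
Remaining 5 whole minutes in the current block: 1800 + 4 × 1798 = 8992 frames.
Within the current minute: 2 × 30 + 0 − 2 = 58 (labels ;00/;01 skipped at this minute). Total = 0 + 8992 + 58 = 9050.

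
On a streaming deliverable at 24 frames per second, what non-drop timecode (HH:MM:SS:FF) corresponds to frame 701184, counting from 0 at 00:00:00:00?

08:06:56:00

701184 ÷ 24 = 29216 full seconds, remainder 0 frames.
29216 s = 8 h 6 min 56 s.
Timecode: 08:06:56:00.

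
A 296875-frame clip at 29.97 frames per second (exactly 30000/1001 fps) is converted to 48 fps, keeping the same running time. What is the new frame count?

475475 frames

Target frames = source frames × (target rate / source rate) = 296875 × (48)/(30000/1001) = 296875 × 1001/625 = 475475.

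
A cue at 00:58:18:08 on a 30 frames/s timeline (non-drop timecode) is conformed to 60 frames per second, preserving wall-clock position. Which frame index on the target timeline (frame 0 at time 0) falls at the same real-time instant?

frame 209896

Source frame index: (0×3600 + 58×60 + 18) × 30 + 8 = 104948.
Real time: 104948 / (30) = 52474/15 s.
Target frame: (52474/15) × (60) = 209896.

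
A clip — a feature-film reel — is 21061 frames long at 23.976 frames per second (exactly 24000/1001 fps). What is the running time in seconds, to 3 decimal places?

Running time = 21061 × 1001/24000 = 21082061/24000 s ≈ 878.419 s.

878.419 seconds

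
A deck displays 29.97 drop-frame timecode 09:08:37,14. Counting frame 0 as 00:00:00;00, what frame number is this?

As if non-drop at 30 labels/s: (9 × 3600 + 8 × 60 + 37) × 30 + 14 = 987524.
Minute boundaries passed: 548; those not divisible by 10: 548 − 54 = 494; dropped labels = 2 × 494 = 988.
Actual frame index = 987524 − 988 = 986536.

986536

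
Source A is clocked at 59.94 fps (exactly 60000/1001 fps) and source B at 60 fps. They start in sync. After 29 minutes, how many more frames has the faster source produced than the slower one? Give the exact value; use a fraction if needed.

104400/1001 frames

29 min = 1740 s.
A emits 60000/1001 × 1740 = 104400000/1001 frames; B emits 60 × 1740 = 104400.
Difference = 104400/1001 frames (≈ 104.2957); B is ahead of A.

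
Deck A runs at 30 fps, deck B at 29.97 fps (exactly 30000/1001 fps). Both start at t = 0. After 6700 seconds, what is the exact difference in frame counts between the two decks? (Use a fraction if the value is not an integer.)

201000/1001 frames

A emits 30 × 6700 = 201000 frames; B emits 30000/1001 × 6700 = 201000000/1001.
Difference = 201000/1001 frames (≈ 200.7992); B is behind A.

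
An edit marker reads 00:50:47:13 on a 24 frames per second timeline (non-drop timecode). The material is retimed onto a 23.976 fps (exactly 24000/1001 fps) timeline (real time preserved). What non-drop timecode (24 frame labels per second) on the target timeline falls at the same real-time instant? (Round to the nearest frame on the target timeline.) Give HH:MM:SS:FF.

Source frame index: (0×3600 + 50×60 + 47) × 24 + 13 = 73141.
Real time: 73141 / (24) = 73141/24 s.
Target frame: (73141/24) × (24000/1001) = 73141000/1001 ≈ 73067.932 → 73068.
At 24 labels/s: frame 73068 → 00:50:44:12.

00:50:44:12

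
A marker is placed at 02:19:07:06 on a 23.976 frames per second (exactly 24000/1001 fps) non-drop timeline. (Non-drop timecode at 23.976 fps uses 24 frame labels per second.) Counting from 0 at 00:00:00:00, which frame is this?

200334

Total seconds to the label: (2 × 3600 + 19 × 60 + 7) = 8347.
Frame index = 8347 × 24 + 6 = 200334.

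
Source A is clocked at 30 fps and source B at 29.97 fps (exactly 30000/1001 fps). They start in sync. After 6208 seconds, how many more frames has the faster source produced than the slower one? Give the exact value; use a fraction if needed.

A emits 30 × 6208 = 186240 frames; B emits 30000/1001 × 6208 = 186240000/1001.
Difference = 186240/1001 frames (≈ 186.0539); B is behind A.

186240/1001 frames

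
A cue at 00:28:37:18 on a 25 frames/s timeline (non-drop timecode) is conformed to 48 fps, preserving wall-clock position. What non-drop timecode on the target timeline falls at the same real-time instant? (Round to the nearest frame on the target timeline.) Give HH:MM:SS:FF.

Source frame index: (0×3600 + 28×60 + 37) × 25 + 18 = 42943.
Real time: 42943 / (25) = 42943/25 s.
Target frame: (42943/25) × (48) = 2061264/25 ≈ 82450.560 → 82451.
At 48 labels/s: frame 82451 → 00:28:37:35.

00:28:37:35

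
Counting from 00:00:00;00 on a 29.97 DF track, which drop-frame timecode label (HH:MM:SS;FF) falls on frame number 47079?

00:26:10;27

Each 10-minute DF block holds 10 × 60 × 30 − 9 × 2 = 17982 frames. 47079 ÷ 17982 → 2 full blocks, remainder 11115.
Within the partial block the first minute is 1800 frames and each further minute 1798, so 6 further minute boundaries passed. Total skipped labels = 18 × 2 + 2 × 6 = 48.
Non-drop label index = 47079 + 48 = 47127; at 30 labels/s that is 00:26:10:27, i.e. DF 00:26:10;27.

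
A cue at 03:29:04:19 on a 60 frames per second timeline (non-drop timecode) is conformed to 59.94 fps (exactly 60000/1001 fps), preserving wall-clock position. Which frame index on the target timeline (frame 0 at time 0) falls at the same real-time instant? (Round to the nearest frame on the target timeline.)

frame 751907

Source frame index: (3×3600 + 29×60 + 4) × 60 + 19 = 752659.
Real time: 752659 / (60) = 752659/60 s.
Target frame: (752659/60) × (60000/1001) = 752659000/1001 ≈ 751907.093 → 751907.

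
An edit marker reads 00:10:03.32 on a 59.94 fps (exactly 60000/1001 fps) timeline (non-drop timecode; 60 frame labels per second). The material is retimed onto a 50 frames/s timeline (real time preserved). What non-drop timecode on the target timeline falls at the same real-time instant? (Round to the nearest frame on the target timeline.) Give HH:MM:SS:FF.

Source frame index: (0×3600 + 10×60 + 3) × 60 + 32 = 36212.
Real time: 36212 / (60000/1001) = 9062053/15000 s.
Target frame: (9062053/15000) × (50) = 9062053/300 ≈ 30206.843 → 30207.
At 50 labels/s: frame 30207 → 00:10:04:07.

00:10:04:07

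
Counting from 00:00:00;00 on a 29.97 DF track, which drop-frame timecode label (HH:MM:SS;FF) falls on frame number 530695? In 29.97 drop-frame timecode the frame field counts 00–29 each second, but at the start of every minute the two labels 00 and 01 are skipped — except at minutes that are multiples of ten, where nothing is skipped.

Each 10-minute DF block holds 10 × 60 × 30 − 9 × 2 = 17982 frames. 530695 ÷ 17982 → 29 full blocks, remainder 9217.
Within the partial block the first minute is 1800 frames and each further minute 1798, so 5 further minute boundaries passed. Total skipped labels = 18 × 29 + 2 × 5 = 532.
Non-drop label index = 530695 + 532 = 531227; at 30 labels/s that is 04:55:07:17, i.e. DF 04:55:07;17.

04:55:07;17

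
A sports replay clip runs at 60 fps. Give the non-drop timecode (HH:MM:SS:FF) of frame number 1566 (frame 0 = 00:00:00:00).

1566 ÷ 60 = 26 full seconds, remainder 6 frames.
26 s = 0 h 0 min 26 s.
Timecode: 00:00:26:06.

00:00:26:06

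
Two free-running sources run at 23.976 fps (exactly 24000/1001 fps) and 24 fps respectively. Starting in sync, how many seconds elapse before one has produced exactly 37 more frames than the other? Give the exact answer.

The gap grows by |24 − 24000/1001| = 24/1001 frames per second.
Time for a 37-frame gap: 37 ÷ (24/1001) = 37037/24 s.

37037/24 seconds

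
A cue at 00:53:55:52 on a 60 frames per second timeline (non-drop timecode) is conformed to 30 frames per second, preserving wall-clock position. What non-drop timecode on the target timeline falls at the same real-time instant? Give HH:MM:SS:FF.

00:53:55:26

Source frame index: (0×3600 + 53×60 + 55) × 60 + 52 = 194152.
Real time: 194152 / (60) = 48538/15 s.
Target frame: (48538/15) × (30) = 97076.
At 30 labels/s: frame 97076 → 00:53:55:26.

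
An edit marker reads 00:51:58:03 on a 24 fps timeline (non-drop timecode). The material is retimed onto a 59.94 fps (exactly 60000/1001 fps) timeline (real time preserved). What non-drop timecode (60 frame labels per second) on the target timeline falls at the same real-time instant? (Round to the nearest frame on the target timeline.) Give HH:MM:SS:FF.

Source frame index: (0×3600 + 51×60 + 58) × 24 + 3 = 74835.
Real time: 74835 / (24) = 24945/8 s.
Target frame: (24945/8) × (60000/1001) = 187087500/1001 ≈ 186900.599 → 186901.
At 60 labels/s: frame 186901 → 00:51:55:01.

00:51:55:01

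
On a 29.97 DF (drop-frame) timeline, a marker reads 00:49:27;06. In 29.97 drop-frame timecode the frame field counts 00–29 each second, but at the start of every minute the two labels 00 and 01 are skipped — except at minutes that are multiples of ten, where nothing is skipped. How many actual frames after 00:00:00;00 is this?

88926

Complete 10-minute blocks: 4, each 17982 frames → 71928.
Remaining 9 whole minutes in the current block: 1800 + 8 × 1798 = 16184 frames.
Within the current minute: 27 × 30 + 6 − 2 = 814 (labels ;00/;01 skipped at this minute). Total = 71928 + 16184 + 814 = 88926.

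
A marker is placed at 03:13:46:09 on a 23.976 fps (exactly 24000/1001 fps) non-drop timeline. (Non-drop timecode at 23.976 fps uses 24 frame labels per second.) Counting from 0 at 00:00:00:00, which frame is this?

Total seconds to the label: (3 × 3600 + 13 × 60 + 46) = 11626.
Frame index = 11626 × 24 + 9 = 279033.

frame 279033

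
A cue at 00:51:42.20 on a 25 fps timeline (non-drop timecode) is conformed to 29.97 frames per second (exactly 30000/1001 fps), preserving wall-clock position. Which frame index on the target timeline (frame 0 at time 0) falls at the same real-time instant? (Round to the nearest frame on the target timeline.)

Source frame index: (0×3600 + 51×60 + 42) × 25 + 20 = 77570.
Real time: 77570 / (25) = 15514/5 s.
Target frame: (15514/5) × (30000/1001) = 93084000/1001 ≈ 92991.009 → 92991.

frame 92991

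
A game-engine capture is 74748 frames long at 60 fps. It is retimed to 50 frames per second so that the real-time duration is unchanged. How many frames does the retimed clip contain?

62290 frames

Target frames = source frames × (target rate / source rate) = 74748 × (50)/(60) = 74748 × 5/6 = 62290.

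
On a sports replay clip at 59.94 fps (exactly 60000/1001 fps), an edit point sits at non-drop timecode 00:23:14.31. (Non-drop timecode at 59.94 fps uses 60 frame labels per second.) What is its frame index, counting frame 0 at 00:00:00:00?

Total seconds to the label: (0 × 3600 + 23 × 60 + 14) = 1394.
Frame index = 1394 × 60 + 31 = 83671.

frame 83671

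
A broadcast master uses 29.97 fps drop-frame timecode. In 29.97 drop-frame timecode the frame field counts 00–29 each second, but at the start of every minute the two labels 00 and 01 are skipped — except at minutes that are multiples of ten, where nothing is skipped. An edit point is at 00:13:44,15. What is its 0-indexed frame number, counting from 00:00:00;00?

Complete 10-minute blocks: 1, each 17982 frames → 17982.
Remaining 3 whole minutes in the current block: 1800 + 2 × 1798 = 5396 frames.
Within the current minute: 44 × 30 + 15 − 2 = 1333 (labels ;00/;01 skipped at this minute). Total = 17982 + 5396 + 1333 = 24711.

24711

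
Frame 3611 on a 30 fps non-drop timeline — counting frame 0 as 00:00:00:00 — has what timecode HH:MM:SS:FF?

00:02:00:11

3611 ÷ 30 = 120 full seconds, remainder 11 frames.
120 s = 0 h 2 min 0 s.
Timecode: 00:02:00:11.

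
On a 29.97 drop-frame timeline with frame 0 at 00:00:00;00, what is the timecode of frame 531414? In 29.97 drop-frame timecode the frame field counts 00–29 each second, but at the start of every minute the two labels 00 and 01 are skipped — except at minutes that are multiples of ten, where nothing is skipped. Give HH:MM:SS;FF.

Each 10-minute DF block holds 10 × 60 × 30 − 9 × 2 = 17982 frames. 531414 ÷ 17982 → 29 full blocks, remainder 9936.
Within the partial block the first minute is 1800 frames and each further minute 1798, so 5 further minute boundaries passed. Total skipped labels = 18 × 29 + 2 × 5 = 532.
Non-drop label index = 531414 + 532 = 531946; at 30 labels/s that is 04:55:31:16, i.e. DF 04:55:31;16.

04:55:31;16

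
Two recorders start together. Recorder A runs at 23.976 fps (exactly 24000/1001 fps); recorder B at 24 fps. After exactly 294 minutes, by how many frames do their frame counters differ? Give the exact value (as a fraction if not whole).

294 min = 17640 s.
A emits 24000/1001 × 17640 = 60480000/143 frames; B emits 24 × 17640 = 423360.
Difference = 60480/143 frames (≈ 422.9371); B is ahead of A.

60480/143 frames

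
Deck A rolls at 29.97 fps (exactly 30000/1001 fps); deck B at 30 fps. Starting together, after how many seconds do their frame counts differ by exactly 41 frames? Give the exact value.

The gap grows by |30 − 30000/1001| = 30/1001 frames per second.
Time for a 41-frame gap: 41 ÷ (30/1001) = 41041/30 s.

41041/30 seconds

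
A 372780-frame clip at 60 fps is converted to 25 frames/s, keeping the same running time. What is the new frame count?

155325 frames

Target frames = source frames × (target rate / source rate) = 372780 × (25)/(60) = 372780 × 5/12 = 155325.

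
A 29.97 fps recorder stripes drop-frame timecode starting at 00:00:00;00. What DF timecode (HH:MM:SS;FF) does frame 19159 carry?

00:10:39;07

Ten DF minutes hold 17982 frames, so frame 19159 lies in block 1 (frames 17982–35963) with 1177 frames into that block.
The block's first minute is 1800 frames and the rest 1798 each; 1177 frames reaches minute 0, so 1 × 18 + 0 × 2 = 18 labels have been skipped so far.
Adding those back, label number 19159 + 18 = 19177 at 30 labels/s is 639 s + 7 f = 0 h 10 min 39 s frame 7, i.e. 00:10:39;07.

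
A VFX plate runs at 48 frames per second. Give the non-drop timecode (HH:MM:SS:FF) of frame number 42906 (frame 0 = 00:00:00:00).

00:14:53:42

42906 ÷ 48 = 893 full seconds, remainder 42 frames.
893 s = 0 h 14 min 53 s.
Timecode: 00:14:53:42.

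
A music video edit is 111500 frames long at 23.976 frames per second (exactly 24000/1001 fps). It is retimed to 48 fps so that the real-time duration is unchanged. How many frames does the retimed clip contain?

Target frames = source frames × (target rate / source rate) = 111500 × (48)/(24000/1001) = 111500 × 1001/500 = 223223.

223223 frames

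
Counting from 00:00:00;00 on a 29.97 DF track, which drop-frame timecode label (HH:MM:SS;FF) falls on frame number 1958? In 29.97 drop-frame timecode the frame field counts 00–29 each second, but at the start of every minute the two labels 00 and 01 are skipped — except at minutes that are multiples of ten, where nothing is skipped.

00:01:05;10

Each 10-minute DF block holds 10 × 60 × 30 − 9 × 2 = 17982 frames. 1958 ÷ 17982 → 0 full blocks, remainder 1958.
Within the partial block the first minute is 1800 frames and each further minute 1798, so 1 further minute boundary passed. Total skipped labels = 18 × 0 + 2 × 1 = 2.
Non-drop label index = 1958 + 2 = 1960; at 30 labels/s that is 00:01:05:10, i.e. DF 00:01:05;10.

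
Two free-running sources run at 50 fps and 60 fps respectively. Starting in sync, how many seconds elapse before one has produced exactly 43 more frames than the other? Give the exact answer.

The gap grows by |60 − 50| = 10 frames per second.
Time for a 43-frame gap: 43 ÷ (10) = 4.3 s.

4.3 seconds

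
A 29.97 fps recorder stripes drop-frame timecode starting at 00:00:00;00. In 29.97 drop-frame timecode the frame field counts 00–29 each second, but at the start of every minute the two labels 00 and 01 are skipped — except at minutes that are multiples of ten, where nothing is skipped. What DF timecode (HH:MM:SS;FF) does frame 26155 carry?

00:14:32;21

Ten DF minutes hold 17982 frames, so frame 26155 lies in block 1 (frames 17982–35963) with 8173 frames into that block.
The block's first minute is 1800 frames and the rest 1798 each; 8173 frames reaches minute 4, so 1 × 18 + 4 × 2 = 26 labels have been skipped so far.
Adding those back, label number 26155 + 26 = 26181 at 30 labels/s is 872 s + 21 f = 0 h 14 min 32 s frame 21, i.e. 00:14:32;21.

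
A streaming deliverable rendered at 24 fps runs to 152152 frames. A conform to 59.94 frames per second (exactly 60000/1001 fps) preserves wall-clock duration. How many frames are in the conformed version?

Target frames = source frames × (target rate / source rate) = 152152 × (60000/1001)/(24) = 152152 × 2500/1001 = 380000.

380000 frames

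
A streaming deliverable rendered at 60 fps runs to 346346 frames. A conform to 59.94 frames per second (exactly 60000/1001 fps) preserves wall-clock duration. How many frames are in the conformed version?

Target frames = source frames × (target rate / source rate) = 346346 × (60000/1001)/(60) = 346346 × 1000/1001 = 346000.

346000 frames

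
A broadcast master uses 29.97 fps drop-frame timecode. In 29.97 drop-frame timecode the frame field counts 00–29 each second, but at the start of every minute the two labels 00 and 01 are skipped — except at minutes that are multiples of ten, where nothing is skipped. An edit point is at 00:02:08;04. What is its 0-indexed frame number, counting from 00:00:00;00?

As if non-drop at 30 labels/s: (0 × 3600 + 2 × 60 + 8) × 30 + 4 = 3844.
Minute boundaries passed: 2; those not divisible by 10: 2 − 0 = 2; dropped labels = 2 × 2 = 4.
Actual frame index = 3844 − 4 = 3840.

3840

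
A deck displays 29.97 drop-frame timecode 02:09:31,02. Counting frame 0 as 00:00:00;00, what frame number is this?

Complete 10-minute blocks: 12, each 17982 frames → 215784.
Remaining 9 whole minutes in the current block: 1800 + 8 × 1798 = 16184 frames.
Within the current minute: 31 × 30 + 2 − 2 = 930 (labels ;00/;01 skipped at this minute). Total = 215784 + 16184 + 930 = 232898.

232898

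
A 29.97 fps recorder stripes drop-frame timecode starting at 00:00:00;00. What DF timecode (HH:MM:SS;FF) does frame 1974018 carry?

Ten DF minutes hold 17982 frames, so frame 1974018 lies in block 109 (frames 1960038–1978019) with 13980 frames into that block.
The block's first minute is 1800 frames and the rest 1798 each; 13980 frames reaches minute 7, so 109 × 18 + 7 × 2 = 1976 labels have been skipped so far.
Adding those back, label number 1974018 + 1976 = 1975994 at 30 labels/s is 65866 s + 14 f = 18 h 17 min 46 s frame 14, i.e. 18:17:46;14.

18:17:46;14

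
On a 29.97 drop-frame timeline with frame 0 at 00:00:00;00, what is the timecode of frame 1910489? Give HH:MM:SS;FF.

17:42:26;21

Ten DF minutes hold 17982 frames, so frame 1910489 lies in block 106 (frames 1906092–1924073) with 4397 frames into that block.
The block's first minute is 1800 frames and the rest 1798 each; 4397 frames reaches minute 2, so 106 × 18 + 2 × 2 = 1912 labels have been skipped so far.
Adding those back, label number 1910489 + 1912 = 1912401 at 30 labels/s is 63746 s + 21 f = 17 h 42 min 26 s frame 21, i.e. 17:42:26;21.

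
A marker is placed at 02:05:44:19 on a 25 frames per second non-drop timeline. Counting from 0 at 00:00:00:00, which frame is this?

frame 188619

Total seconds to the label: (2 × 3600 + 5 × 60 + 44) = 7544.
Frame index = 7544 × 25 + 19 = 188619.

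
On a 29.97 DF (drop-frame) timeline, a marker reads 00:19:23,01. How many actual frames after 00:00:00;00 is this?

34855

As if non-drop at 30 labels/s: (0 × 3600 + 19 × 60 + 23) × 30 + 1 = 34891.
Minute boundaries passed: 19; those not divisible by 10: 19 − 1 = 18; dropped labels = 2 × 18 = 36.
Actual frame index = 34891 − 36 = 34855.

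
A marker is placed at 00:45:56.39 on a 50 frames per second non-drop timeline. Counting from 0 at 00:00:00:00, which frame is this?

137839

Total seconds to the label: (0 × 3600 + 45 × 60 + 56) = 2756.
Frame index = 2756 × 50 + 39 = 137839.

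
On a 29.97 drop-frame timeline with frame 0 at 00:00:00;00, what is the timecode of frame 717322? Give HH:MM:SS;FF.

06:38:54;20

Ten DF minutes hold 17982 frames, so frame 717322 lies in block 39 (frames 701298–719279) with 16024 frames into that block.
The block's first minute is 1800 frames and the rest 1798 each; 16024 frames reaches minute 8, so 39 × 18 + 8 × 2 = 718 labels have been skipped so far.
Adding those back, label number 717322 + 718 = 718040 at 30 labels/s is 23934 s + 20 f = 6 h 38 min 54 s frame 20, i.e. 06:38:54;20.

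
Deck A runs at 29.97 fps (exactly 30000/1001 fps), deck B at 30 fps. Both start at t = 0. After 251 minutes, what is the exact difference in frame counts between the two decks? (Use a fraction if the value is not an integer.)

451800/1001 frames

251 min = 15060 s.
A emits 30000/1001 × 15060 = 451800000/1001 frames; B emits 30 × 15060 = 451800.
Difference = 451800/1001 frames (≈ 451.3487); B is ahead of A.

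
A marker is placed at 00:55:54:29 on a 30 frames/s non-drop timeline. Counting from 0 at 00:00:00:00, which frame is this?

Total seconds to the label: (0 × 3600 + 55 × 60 + 54) = 3354.
Frame index = 3354 × 30 + 29 = 100649.

frame 100649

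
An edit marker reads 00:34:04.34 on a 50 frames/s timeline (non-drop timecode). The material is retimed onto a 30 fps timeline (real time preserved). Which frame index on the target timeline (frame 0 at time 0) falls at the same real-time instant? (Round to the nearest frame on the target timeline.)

Source frame index: (0×3600 + 34×60 + 4) × 50 + 34 = 102234.
Real time: 102234 / (50) = 51117/25 s.
Target frame: (51117/25) × (30) = 306702/5 ≈ 61340.400 → 61340.

frame 61340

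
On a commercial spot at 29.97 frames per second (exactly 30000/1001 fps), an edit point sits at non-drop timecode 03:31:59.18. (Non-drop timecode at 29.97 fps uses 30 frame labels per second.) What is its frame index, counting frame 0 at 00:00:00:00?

381588

Total seconds to the label: (3 × 3600 + 31 × 60 + 59) = 12719.
Frame index = 12719 × 30 + 18 = 381588.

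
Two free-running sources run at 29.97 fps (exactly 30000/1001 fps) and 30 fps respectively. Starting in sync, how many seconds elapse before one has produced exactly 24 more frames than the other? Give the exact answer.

800.8 seconds

The gap grows by |30 − 30000/1001| = 30/1001 frames per second.
Time for a 24-frame gap: 24 ÷ (30/1001) = 800.8 s.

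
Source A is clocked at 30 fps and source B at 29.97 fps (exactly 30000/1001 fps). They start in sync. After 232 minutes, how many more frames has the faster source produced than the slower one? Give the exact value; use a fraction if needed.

232 min = 13920 s.
A emits 30 × 13920 = 417600 frames; B emits 30000/1001 × 13920 = 417600000/1001.
Difference = 417600/1001 frames (≈ 417.1828); B is behind A.

417600/1001 frames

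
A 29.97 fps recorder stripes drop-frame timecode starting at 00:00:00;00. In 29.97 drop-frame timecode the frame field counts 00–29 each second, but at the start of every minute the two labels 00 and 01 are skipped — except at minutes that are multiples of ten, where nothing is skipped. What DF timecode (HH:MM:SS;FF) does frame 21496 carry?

Each 10-minute DF block holds 10 × 60 × 30 − 9 × 2 = 17982 frames. 21496 ÷ 17982 → 1 full block, remainder 3514.
Within the partial block the first minute is 1800 frames and each further minute 1798, so 1 further minute boundary passed. Total skipped labels = 18 × 1 + 2 × 1 = 20.
Non-drop label index = 21496 + 20 = 21516; at 30 labels/s that is 00:11:57:06, i.e. DF 00:11:57;06.

00:11:57;06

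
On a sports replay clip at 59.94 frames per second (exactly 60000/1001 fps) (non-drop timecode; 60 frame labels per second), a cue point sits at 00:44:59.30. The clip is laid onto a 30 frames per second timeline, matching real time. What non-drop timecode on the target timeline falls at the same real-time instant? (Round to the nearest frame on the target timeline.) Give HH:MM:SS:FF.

00:45:02:06

Source frame index: (0×3600 + 44×60 + 59) × 60 + 30 = 161970.
Real time: 161970 / (60000/1001) = 5404399/2000 s.
Target frame: (5404399/2000) × (30) = 16213197/200 ≈ 81065.985 → 81066.
At 30 labels/s: frame 81066 → 00:45:02:06.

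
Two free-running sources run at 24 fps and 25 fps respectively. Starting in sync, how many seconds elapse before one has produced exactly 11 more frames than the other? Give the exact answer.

The gap grows by |25 − 24| = 1 frame per second.
Time for a 11-frame gap: 11 ÷ (1) = 11 s.

11 seconds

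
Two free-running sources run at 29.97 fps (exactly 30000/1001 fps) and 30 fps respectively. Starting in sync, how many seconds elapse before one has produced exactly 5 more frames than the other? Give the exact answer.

The gap grows by |30 − 30000/1001| = 30/1001 frames per second.
Time for a 5-frame gap: 5 ÷ (30/1001) = 1001/6 s.

1001/6 seconds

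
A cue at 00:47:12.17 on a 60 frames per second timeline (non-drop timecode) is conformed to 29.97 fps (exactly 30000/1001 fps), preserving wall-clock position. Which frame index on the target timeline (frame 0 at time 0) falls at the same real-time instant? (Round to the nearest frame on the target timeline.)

frame 84884

Source frame index: (0×3600 + 47×60 + 12) × 60 + 17 = 169937.
Real time: 169937 / (60) = 169937/60 s.
Target frame: (169937/60) × (30000/1001) = 84968500/1001 ≈ 84883.616 → 84884.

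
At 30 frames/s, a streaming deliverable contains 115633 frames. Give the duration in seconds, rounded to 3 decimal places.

Running time = 115633 × 1/30 = 115633/30 s ≈ 3854.433 s.

3854.433 seconds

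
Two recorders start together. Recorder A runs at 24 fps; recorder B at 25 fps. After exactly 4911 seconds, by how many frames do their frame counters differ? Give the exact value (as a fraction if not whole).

4911 frames

A emits 24 × 4911 = 117864 frames; B emits 25 × 4911 = 122775.
Difference = 4911 frames; B is ahead of A.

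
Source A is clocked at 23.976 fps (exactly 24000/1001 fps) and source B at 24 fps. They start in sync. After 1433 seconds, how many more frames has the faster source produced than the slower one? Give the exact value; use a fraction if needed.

34392/1001 frames

A emits 24000/1001 × 1433 = 34392000/1001 frames; B emits 24 × 1433 = 34392.
Difference = 34392/1001 frames (≈ 34.3576); B is ahead of A.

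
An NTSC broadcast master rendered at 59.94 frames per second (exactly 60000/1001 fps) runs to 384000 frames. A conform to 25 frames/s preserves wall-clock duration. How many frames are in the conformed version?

160160 frames

Target frames = source frames × (target rate / source rate) = 384000 × (25)/(60000/1001) = 384000 × 1001/2400 = 160160.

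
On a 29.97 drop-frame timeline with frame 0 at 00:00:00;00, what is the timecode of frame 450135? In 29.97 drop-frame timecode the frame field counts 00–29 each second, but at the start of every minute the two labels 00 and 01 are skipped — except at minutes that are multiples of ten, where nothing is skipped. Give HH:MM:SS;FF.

04:10:19;15

Ten DF minutes hold 17982 frames, so frame 450135 lies in block 25 (frames 449550–467531) with 585 frames into that block.
The block's first minute is 1800 frames and the rest 1798 each; 585 frames reaches minute 0, so 25 × 18 + 0 × 2 = 450 labels have been skipped so far.
Adding those back, label number 450135 + 450 = 450585 at 30 labels/s is 15019 s + 15 f = 4 h 10 min 19 s frame 15, i.e. 04:10:19;15.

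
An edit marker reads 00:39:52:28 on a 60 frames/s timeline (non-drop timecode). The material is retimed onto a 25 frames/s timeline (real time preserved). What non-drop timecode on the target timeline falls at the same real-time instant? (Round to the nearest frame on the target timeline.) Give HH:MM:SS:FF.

00:39:52:12

Source frame index: (0×3600 + 39×60 + 52) × 60 + 28 = 143548.
Real time: 143548 / (60) = 35887/15 s.
Target frame: (35887/15) × (25) = 179435/3 ≈ 59811.667 → 59812.
At 25 labels/s: frame 59812 → 00:39:52:12.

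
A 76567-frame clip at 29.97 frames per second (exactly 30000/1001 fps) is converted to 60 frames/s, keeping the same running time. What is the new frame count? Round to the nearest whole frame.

153287 frames

Frames at target rate = 76567 × (60) / (30000/1001) = 76643567/500 ≈ 153287.134.
Nearest whole frame: 153287.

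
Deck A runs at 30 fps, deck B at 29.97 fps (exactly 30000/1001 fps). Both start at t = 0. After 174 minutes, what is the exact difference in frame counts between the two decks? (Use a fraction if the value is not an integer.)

313200/1001 frames

174 min = 10440 s.
A emits 30 × 10440 = 313200 frames; B emits 30000/1001 × 10440 = 313200000/1001.
Difference = 313200/1001 frames (≈ 312.8871); B is behind A.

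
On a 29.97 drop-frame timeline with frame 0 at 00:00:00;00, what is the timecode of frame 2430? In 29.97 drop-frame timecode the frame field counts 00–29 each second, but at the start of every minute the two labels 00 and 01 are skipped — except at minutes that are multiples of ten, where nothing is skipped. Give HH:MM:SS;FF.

Each 10-minute DF block holds 10 × 60 × 30 − 9 × 2 = 17982 frames. 2430 ÷ 17982 → 0 full blocks, remainder 2430.
Within the partial block the first minute is 1800 frames and each further minute 1798, so 1 further minute boundary passed. Total skipped labels = 18 × 0 + 2 × 1 = 2.
Non-drop label index = 2430 + 2 = 2432; at 30 labels/s that is 00:01:21:02, i.e. DF 00:01:21;02.

00:01:21;02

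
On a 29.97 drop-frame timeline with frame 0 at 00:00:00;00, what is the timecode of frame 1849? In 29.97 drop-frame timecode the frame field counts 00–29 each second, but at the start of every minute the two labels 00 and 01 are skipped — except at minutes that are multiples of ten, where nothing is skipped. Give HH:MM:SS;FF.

Ten DF minutes hold 17982 frames, so frame 1849 lies in block 0 (frames 0–17981) with 1849 frames into that block.
The block's first minute is 1800 frames and the rest 1798 each; 1849 frames reaches minute 1, so 0 × 18 + 1 × 2 = 2 labels have been skipped so far.
Adding those back, label number 1849 + 2 = 1851 at 30 labels/s is 61 s + 21 f = 0 h 1 min 1 s frame 21, i.e. 00:01:01;21.

00:01:01;21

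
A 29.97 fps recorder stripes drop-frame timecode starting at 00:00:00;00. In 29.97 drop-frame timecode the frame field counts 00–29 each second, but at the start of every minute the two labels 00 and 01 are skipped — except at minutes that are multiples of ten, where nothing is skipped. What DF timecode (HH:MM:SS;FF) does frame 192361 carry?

01:46:58;13

Each 10-minute DF block holds 10 × 60 × 30 − 9 × 2 = 17982 frames. 192361 ÷ 17982 → 10 full blocks, remainder 12541.
Within the partial block the first minute is 1800 frames and each further minute 1798, so 6 further minute boundaries passed. Total skipped labels = 18 × 10 + 2 × 6 = 192.
Non-drop label index = 192361 + 192 = 192553; at 30 labels/s that is 01:46:58:13, i.e. DF 01:46:58;13.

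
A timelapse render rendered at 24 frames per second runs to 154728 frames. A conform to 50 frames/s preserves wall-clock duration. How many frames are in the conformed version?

Frames at target rate = 154728 × (50) / (24) = 322350.

322350 frames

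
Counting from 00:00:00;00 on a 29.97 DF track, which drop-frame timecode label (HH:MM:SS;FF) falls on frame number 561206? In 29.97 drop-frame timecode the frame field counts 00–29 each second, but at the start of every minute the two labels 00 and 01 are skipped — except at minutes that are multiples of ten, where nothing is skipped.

05:12:05;18

Each 10-minute DF block holds 10 × 60 × 30 − 9 × 2 = 17982 frames. 561206 ÷ 17982 → 31 full blocks, remainder 3764.
Within the partial block the first minute is 1800 frames and each further minute 1798, so 2 further minute boundaries passed. Total skipped labels = 18 × 31 + 2 × 2 = 562.
Non-drop label index = 561206 + 562 = 561768; at 30 labels/s that is 05:12:05:18, i.e. DF 05:12:05;18.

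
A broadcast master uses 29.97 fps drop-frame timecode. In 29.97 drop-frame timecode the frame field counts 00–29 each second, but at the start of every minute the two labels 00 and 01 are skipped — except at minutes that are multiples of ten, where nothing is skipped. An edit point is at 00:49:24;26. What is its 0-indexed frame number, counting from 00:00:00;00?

As if non-drop at 30 labels/s: (0 × 3600 + 49 × 60 + 24) × 30 + 26 = 88946.
Minute boundaries passed: 49; those not divisible by 10: 49 − 4 = 45; dropped labels = 2 × 45 = 90.
Actual frame index = 88946 − 90 = 88856.

88856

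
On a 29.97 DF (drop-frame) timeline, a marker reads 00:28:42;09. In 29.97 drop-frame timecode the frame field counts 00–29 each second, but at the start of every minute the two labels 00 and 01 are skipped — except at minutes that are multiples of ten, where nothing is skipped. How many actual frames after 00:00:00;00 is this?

51617

Complete 10-minute blocks: 2, each 17982 frames → 35964.
Remaining 8 whole minutes in the current block: 1800 + 7 × 1798 = 14386 frames.
Within the current minute: 42 × 30 + 9 − 2 = 1267 (labels ;00/;01 skipped at this minute). Total = 35964 + 14386 + 1267 = 51617.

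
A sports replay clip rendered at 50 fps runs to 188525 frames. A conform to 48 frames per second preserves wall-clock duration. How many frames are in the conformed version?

180984 frames

Target frames = source frames × (target rate / source rate) = 188525 × (48)/(50) = 188525 × 24/25 = 180984.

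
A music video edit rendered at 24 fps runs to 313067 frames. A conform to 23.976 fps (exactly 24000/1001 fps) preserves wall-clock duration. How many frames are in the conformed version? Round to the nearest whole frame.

312754 frames

Frames at target rate = 313067 × (24000/1001) / (24) = 313067000/1001 ≈ 312754.246.
Nearest whole frame: 312754.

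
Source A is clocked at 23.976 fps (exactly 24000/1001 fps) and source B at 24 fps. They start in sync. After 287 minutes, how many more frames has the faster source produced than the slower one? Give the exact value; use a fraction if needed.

287 min = 17220 s.
A emits 24000/1001 × 17220 = 59040000/143 frames; B emits 24 × 17220 = 413280.
Difference = 59040/143 frames (≈ 412.8671); B is ahead of A.

59040/143 frames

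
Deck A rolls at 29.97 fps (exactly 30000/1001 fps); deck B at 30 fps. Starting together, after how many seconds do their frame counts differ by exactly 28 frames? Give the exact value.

14014/15 seconds

The gap grows by |30 − 30000/1001| = 30/1001 frames per second.
Time for a 28-frame gap: 28 ÷ (30/1001) = 14014/15 s.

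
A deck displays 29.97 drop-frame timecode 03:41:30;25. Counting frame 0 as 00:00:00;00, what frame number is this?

398327

Complete 10-minute blocks: 22, each 17982 frames → 395604.
Remaining 1 whole minute in the current block: 1800 + 0 × 1798 = 1800 frames.
Within the current minute: 30 × 30 + 25 − 2 = 923 (labels ;00/;01 skipped at this minute). Total = 395604 + 1800 + 923 = 398327.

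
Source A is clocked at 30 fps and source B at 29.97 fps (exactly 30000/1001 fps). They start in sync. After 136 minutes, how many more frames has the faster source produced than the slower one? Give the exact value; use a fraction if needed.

244800/1001 frames

136 min = 8160 s.
A emits 30 × 8160 = 244800 frames; B emits 30000/1001 × 8160 = 244800000/1001.
Difference = 244800/1001 frames (≈ 244.5554); B is behind A.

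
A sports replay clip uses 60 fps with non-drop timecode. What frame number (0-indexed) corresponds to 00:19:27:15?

70035

Total seconds to the label: (0 × 3600 + 19 × 60 + 27) = 1167.
Frame index = 1167 × 60 + 15 = 70035.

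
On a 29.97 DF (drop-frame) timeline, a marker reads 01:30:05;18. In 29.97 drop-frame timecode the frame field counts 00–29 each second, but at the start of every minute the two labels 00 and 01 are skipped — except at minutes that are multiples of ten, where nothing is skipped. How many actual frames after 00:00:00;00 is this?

As if non-drop at 30 labels/s: (1 × 3600 + 30 × 60 + 5) × 30 + 18 = 162168.
Minute boundaries passed: 90; those not divisible by 10: 90 − 9 = 81; dropped labels = 2 × 81 = 162.
Actual frame index = 162168 − 162 = 162006.

162006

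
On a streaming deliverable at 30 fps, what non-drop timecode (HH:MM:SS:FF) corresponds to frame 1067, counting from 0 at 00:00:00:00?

1067 ÷ 30 = 35 full seconds, remainder 17 frames.
35 s = 0 h 0 min 35 s.
Timecode: 00:00:35:17.

00:00:35:17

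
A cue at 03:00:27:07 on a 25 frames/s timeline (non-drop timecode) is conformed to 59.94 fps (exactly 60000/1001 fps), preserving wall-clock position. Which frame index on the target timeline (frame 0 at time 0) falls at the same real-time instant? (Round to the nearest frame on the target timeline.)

frame 648988

Source frame index: (3×3600 + 0×60 + 27) × 25 + 7 = 270682.
Real time: 270682 / (25) = 270682/25 s.
Target frame: (270682/25) × (60000/1001) = 649636800/1001 ≈ 648987.812 → 648988.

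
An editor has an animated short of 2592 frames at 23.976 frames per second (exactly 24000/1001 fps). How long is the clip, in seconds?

108.108 seconds

Running time = 2592 / (24000/1001) = 108.108 s.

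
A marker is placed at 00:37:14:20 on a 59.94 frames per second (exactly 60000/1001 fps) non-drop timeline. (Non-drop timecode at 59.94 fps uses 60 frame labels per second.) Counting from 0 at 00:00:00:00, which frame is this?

frame 134060

Total seconds to the label: (0 × 3600 + 37 × 60 + 14) = 2234.
Frame index = 2234 × 60 + 20 = 134060.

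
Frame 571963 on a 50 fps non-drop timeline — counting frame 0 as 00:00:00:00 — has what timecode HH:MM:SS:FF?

571963 ÷ 50 = 11439 full seconds, remainder 13 frames.
11439 s = 3 h 10 min 39 s.
Timecode: 03:10:39:13.

03:10:39:13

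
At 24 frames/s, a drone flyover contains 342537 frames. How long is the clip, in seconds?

Running time = 342537 / (24) = 14272.375 s.

14272.375 seconds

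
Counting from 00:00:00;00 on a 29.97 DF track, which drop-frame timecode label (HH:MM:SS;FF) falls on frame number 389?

Ten DF minutes hold 17982 frames, so frame 389 lies in block 0 (frames 0–17981) with 389 frames into that block.
The block's first minute is 1800 frames and the rest 1798 each; 389 frames reaches minute 0, so 0 × 18 + 0 × 2 = 0 labels have been skipped so far.
Adding those back, label number 389 + 0 = 389 at 30 labels/s is 12 s + 29 f = 0 h 0 min 12 s frame 29, i.e. 00:00:12;29.

00:00:12;29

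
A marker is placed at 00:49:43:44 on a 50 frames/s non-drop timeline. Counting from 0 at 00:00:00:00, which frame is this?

149194

Total seconds to the label: (0 × 3600 + 49 × 60 + 43) = 2983.
Frame index = 2983 × 50 + 44 = 149194.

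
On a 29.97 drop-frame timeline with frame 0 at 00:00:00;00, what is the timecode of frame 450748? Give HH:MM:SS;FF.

04:10:39;28

Each 10-minute DF block holds 10 × 60 × 30 − 9 × 2 = 17982 frames. 450748 ÷ 17982 → 25 full blocks, remainder 1198.
Within the partial block the first minute is 1800 frames and each further minute 1798, so 0 further minute boundaries passed. Total skipped labels = 18 × 25 + 2 × 0 = 450.
Non-drop label index = 450748 + 450 = 451198; at 30 labels/s that is 04:10:39:28, i.e. DF 04:10:39;28.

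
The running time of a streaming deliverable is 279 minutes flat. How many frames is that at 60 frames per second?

1004400 frames

279 min = 16740 s.
Frames = 16740 × 60 = 1004400.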